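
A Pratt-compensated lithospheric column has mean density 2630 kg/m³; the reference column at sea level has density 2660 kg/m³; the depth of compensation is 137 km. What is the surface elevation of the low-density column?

1.56 km

ρ_ref D = ρ (D + h) → h = D (ρ_ref − ρ)/ρ.
h = 137 km × (2660 − 2630)/2630 = 1.56 km.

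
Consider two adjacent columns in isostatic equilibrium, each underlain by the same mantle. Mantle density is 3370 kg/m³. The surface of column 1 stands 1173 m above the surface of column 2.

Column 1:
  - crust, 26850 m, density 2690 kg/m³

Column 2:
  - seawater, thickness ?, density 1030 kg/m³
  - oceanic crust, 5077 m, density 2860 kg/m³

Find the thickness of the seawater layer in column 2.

Take the compensation level at the base of the deeper column (depth z_c below the surface of column 1) and equate Σ ρ_i t_i down to z_c; mantle fills any gap and the z_c terms cancel.
Column 1: 26850×2690 + (z_c − 26850)×3370
Column 2: 1173×0 + x×1030 + 5077×2860 + (z_c − 1173 − 5077 − x)×3370
The z_c×3370 term appears on both sides and cancels. Collect the known terms of each column as K = Σ(ρt)_known − 3370 × (depth of known layers): K_1 = 72226500 − 3370×26850 = −18258000; K_2 = 14520220 − 3370×(1173 + 5077) = −6542280.
Balance: K_1 = K_2 − x×(3370 − 1030), so x = (K_2 − K_1)/(3370 − 1030) = 11715700/2340 = 5010 m.

5010 m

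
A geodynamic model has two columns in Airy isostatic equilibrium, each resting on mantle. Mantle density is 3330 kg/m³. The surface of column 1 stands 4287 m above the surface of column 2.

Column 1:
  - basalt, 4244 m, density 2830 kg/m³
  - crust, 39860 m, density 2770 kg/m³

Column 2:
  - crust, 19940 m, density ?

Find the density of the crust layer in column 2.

2820 kg/m³

Take the compensation level at the base of the deeper column (depth z_c below the surface of column 1) and equate Σ ρ_i t_i down to z_c; mantle fills any gap and the z_c terms cancel.
Column 1: 4244×2830 + 39860×2770 + (z_c − 44104)×3330
Column 2: 4287×0 + 19940×ρ + (z_c − 4287 − 19940)×3330
The z_c×3330 term appears on both sides and cancels. Collect the known terms of each column as K = Σ(ρt)_known − 3330 × (depth of known layers): K_1 = 122422720 − 3330×44104 = −24443600; K_2 = 0 − 3330×(4287 + 19940) = −80675910.
Balance: K_1 = K_2 + 19940×ρ, so ρ = (K_1 − K_2)/19940 = 56232300/19940 = 2820 kg/m³.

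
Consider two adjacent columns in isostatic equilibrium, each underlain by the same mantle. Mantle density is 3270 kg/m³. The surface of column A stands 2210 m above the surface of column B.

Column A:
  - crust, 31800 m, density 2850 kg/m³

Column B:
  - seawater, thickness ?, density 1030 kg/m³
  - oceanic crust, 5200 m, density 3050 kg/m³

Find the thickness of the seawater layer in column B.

2230 m

Take the compensation level at the base of the deeper column (depth z_c below the surface of column A) and equate Σ ρ_i t_i down to z_c; mantle fills any gap and the z_c terms cancel.
Column A: 31800×2850 + (z_c − 31800)×3270
Column B: 2210×0 + x×1030 + 5200×3050 + (z_c − 2210 − 5200 − x)×3270
The z_c×3270 term appears on both sides and cancels. Collect the known terms of each column as K = Σ(ρt)_known − 3270 × (depth of known layers): K_A = 90630000 − 3270×31800 = −13356000; K_B = 15860000 − 3270×(2210 + 5200) = −8370700.
Balance: K_A = K_B − x×(3270 − 1030), so x = (K_B − K_A)/(3270 − 1030) = 4985300/2240 = 2230 m.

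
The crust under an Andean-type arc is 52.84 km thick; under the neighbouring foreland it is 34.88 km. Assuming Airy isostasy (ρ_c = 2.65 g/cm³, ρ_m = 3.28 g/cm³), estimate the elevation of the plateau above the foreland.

3.45 km

Excess crust Δ = 52.84 km − 34.88 km = 17.96 km, split between elevation h and root r with h + r = Δ.
Airy balance ρ_c h = (ρ_m − ρ_c) r gives r = h ρ_c/(ρ_m − ρ_c), so h (1 + ρ_c/(ρ_m − ρ_c)) = Δ, i.e. h = Δ (ρ_m − ρ_c)/ρ_m.
h = 17.96 km × 0.63/3.28 = 3.45 km.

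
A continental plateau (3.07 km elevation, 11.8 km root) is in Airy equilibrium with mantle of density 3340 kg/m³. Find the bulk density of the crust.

ρ_c h = (ρ_m − ρ_c) r → ρ_c (h + r) = ρ_m r → ρ_c = ρ_m r / (h + r).
ρ_c = 3340 × 11.8 km / (3.07 km + 11.8 km) = 2650 kg/m³.

2650 kg/m³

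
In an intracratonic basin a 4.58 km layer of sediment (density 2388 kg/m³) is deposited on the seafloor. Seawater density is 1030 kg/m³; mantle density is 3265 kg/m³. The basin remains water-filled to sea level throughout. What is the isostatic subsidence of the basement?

2.78 km

Submarine loading: the sediment displaces seawater, and the subsidence is in turn flooded, so s (ρ_m − ρ_w) = t (ρ_sed − ρ_w).
s = 4.58 km × (2388 − 1030) / (3265 − 1030) = 2.78 km.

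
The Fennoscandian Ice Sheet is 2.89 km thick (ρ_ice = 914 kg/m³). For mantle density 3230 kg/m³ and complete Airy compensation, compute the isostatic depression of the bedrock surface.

For local isostatic compensation: the ice load ρ_ice t is balanced by mantle displaced below, ρ_m s.
s = t ρ_ice / ρ_m = 2.89 km × 914/3230 = 0.818 km.

0.818 km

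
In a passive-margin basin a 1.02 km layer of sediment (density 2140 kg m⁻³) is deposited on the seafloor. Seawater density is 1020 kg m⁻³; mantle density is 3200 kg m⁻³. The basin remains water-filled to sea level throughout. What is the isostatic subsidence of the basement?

0.524 km

Submarine loading: the sediment displaces seawater, and the subsidence is in turn flooded, so s (ρ_m − ρ_w) = t (ρ_sed − ρ_w).
s = 1.02 km × (2140 − 1020) / (3200 − 1020) = 0.524 km.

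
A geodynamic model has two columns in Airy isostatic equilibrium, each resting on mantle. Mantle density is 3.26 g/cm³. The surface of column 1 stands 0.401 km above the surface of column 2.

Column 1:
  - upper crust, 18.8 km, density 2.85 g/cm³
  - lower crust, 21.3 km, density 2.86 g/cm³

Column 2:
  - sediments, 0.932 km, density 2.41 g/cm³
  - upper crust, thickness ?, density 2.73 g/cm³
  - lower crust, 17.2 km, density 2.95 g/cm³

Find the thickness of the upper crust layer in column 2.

Take the compensation level at the base of the deeper column (depth z_c below the surface of column 1) and equate Σ ρ_i t_i down to z_c; mantle fills any gap and the z_c terms cancel.
Column 1: 18.8×2.85 + 21.3×2.86 + (z_c − 40.1)×3.26
Column 2: 0.401×0 + 0.932×2.41 + x×2.73 + 17.2×2.95 + (z_c − 0.401 − 18.132 − x)×3.26
The z_c×3.26 term appears on both sides and cancels. Collect the known terms of each column as K = Σ(ρt)_known − 3.26 × (depth of known layers): K_1 = 114.498 − 3.26×40.1 = −16.228; K_2 = 52.98612 − 3.26×(0.401 + 18.132) = −7.43146.
Balance: K_1 = K_2 − x×(3.26 − 2.73), so x = (K_2 − K_1)/(3.26 − 2.73) = 8.79654/0.53 = 16.6 km.

16.6 km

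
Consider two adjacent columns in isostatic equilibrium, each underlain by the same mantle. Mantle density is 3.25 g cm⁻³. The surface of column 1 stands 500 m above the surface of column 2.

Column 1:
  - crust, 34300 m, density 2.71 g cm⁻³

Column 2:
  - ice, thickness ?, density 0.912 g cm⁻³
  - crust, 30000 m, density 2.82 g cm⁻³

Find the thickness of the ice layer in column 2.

Take the compensation level at the base of the deeper column (depth z_c below the surface of column 1) and equate Σ ρ_i t_i down to z_c; mantle fills any gap and the z_c terms cancel.
Column 1: 34300×2.71 + (z_c − 34300)×3.25
Column 2: 500×0 + x×0.912 + 30000×2.82 + (z_c − 500 − 30000 − x)×3.25
The z_c×3.25 term appears on both sides and cancels. Collect the known terms of each column as K = Σ(ρt)_known − 3.25 × (depth of known layers): K_1 = 92953 − 3.25×34300 = −18522; K_2 = 84600 − 3.25×(500 + 30000) = −14525.
Balance: K_1 = K_2 − x×(3.25 − 0.912), so x = (K_2 − K_1)/(3.25 − 0.912) = 3997/2.338 = 1710 m.

1710 m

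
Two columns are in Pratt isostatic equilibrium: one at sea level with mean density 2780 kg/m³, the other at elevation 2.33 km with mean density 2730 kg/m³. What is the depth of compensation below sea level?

127 km

ρ_ref D = ρ (D + h) → D (ρ_ref − ρ) = ρ h.
D = ρ h/(ρ_ref − ρ) = 2730 × 2.33 km/(2780 − 2730) = 127 km.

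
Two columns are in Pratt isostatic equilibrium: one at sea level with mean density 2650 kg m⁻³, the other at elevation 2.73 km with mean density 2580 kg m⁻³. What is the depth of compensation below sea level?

101 km

ρ_ref D = ρ (D + h) → D (ρ_ref − ρ) = ρ h.
D = ρ h/(ρ_ref − ρ) = 2580 × 2.73 km/(2650 − 2580) = 101 km.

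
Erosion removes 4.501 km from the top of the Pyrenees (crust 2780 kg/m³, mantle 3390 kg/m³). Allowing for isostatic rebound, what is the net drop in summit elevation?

Rebound u = e ρ_c/ρ_m = 4.501 km × 2780/3390 = 3.691 km.
Net surface drop = e − u = 4.501 km − 3.691 km = e (ρ_m − ρ_c)/ρ_m = 0.81 km.

0.81 km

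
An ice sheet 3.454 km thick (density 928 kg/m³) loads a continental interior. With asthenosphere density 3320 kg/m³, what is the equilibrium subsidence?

0.965 km

In Airy isostatic equilibrium: the ice load ρ_ice t is balanced by mantle displaced below, ρ_m s.
s = t ρ_ice / ρ_m = 3.454 km × 928/3320 = 0.965 km.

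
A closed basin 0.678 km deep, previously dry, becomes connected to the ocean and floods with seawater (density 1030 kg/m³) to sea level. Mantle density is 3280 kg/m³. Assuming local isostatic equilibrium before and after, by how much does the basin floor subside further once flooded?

After flooding the water column is d + s deep. Its weight must equal the weight of mantle displaced by the extra subsidence s: (d + s) ρ_w = s ρ_m.
s = d ρ_w / (ρ_m − ρ_w) = 0.678 km × 1030/(3280 − 1030) = 0.31 km.

0.31 km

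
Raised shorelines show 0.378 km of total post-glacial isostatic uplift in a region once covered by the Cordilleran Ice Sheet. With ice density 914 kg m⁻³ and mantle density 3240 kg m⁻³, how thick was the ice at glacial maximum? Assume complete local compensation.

u = t ρ_ice/ρ_m → t = u ρ_m/ρ_ice = 0.378 km × 3240/914 = 1.34 km.

1.34 km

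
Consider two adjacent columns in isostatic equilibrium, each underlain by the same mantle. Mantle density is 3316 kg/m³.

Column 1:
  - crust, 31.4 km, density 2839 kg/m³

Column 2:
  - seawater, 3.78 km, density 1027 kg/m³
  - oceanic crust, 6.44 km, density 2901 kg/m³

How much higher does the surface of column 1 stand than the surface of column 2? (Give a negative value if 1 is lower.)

For any compensation level in the mantle, the mantle terms cancel and isostasy reduces to e = (Σt_1 − Σt_2) − (Σ(ρt)_1 − Σ(ρt)_2) / ρ_m.
Σt_1 = 31.4 km; Σt_2 = 10.22 km; Σ(ρt)_1 = 89144.6; Σ(ρt)_2 = 22564.5 (in km·kg/m³).
e = (31.4 − 10.22) − (89144.6 − 22564.5) / 3316 = 1.1 km.

1.1 km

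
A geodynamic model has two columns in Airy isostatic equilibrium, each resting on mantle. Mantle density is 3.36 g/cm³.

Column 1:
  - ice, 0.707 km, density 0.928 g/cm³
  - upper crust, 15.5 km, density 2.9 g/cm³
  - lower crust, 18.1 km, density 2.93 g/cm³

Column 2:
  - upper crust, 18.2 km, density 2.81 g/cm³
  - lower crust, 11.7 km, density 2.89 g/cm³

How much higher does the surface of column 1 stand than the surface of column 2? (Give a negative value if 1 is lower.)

For any compensation level in the mantle, the mantle terms cancel and isostasy reduces to e = (Σt_1 − Σt_2) − (Σ(ρt)_1 − Σ(ρt)_2) / ρ_m.
Σt_1 = 34.307 km; Σt_2 = 29.9 km; Σ(ρt)_1 = 98.639096; Σ(ρt)_2 = 84.955 (in km·g/cm³).
e = (34.307 − 29.9) − (98.639096 − 84.955) / 3.36 = 0.334 km.

0.334 km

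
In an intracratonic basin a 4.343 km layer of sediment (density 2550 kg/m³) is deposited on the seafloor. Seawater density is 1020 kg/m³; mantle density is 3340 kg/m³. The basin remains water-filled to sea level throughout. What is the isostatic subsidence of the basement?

Submarine loading: the sediment displaces seawater, and the subsidence is in turn flooded, so s (ρ_m − ρ_w) = t (ρ_sed − ρ_w).
s = 4.343 km × (2550 − 1020) / (3340 − 1020) = 2.86 km.

2.86 km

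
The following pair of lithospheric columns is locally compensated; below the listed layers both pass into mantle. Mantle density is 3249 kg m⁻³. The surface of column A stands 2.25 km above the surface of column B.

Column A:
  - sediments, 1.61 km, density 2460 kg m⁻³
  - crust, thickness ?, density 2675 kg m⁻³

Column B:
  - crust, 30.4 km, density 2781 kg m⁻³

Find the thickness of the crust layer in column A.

35.3 km

Take the compensation level at the base of the deeper column (depth z_c below the surface of column A) and equate Σ ρ_i t_i down to z_c; mantle fills any gap and the z_c terms cancel.
Column A: 1.61×2460 + x×2675 + (z_c − 1.61 − x)×3249
Column B: 2.25×0 + 30.4×2781 + (z_c − 2.25 − 30.4)×3249
The z_c×3249 term appears on both sides and cancels. Collect the known terms of each column as K = Σ(ρt)_known − 3249 × (depth of known layers): K_A = 3960.6 − 3249×1.61 = −1270.29; K_B = 84542.4 − 3249×(2.25 + 30.4) = −21537.45.
Balance: K_A − x×(3249 − 2675) = K_B, so x = (K_A − K_B)/(3249 − 2675) = 20267.2/574 = 35.3 km.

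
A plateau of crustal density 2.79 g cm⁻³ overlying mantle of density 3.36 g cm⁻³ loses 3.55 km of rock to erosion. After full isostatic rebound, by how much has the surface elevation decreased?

Rebound u = e ρ_c/ρ_m = 3.55 km × 2.79/3.36 = 2.948 km.
Net surface drop = e − u = 3.55 km − 2.948 km = e (ρ_m − ρ_c)/ρ_m = 0.602 km.

0.602 km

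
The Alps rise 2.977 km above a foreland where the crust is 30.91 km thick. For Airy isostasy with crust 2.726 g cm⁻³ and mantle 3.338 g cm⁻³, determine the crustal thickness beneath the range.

Root depth r = h ρ_c / (ρ_m − ρ_c) = 2.977 km × 2.726 / 0.612 = 13.26 km.
Total thickness = T + h + r = 30.91 km + 2.977 km + 13.26 km = 47.1 km.

47.1 km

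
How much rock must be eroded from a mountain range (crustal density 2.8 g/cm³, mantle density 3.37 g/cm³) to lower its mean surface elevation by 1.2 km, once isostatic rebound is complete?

7.09 km

Net drop Δ = e − u = e − e ρ_c/ρ_m = e (ρ_m − ρ_c)/ρ_m.
e = Δ ρ_m/(ρ_m − ρ_c) = 1.2 km × 3.37/0.57 = 7.09 km.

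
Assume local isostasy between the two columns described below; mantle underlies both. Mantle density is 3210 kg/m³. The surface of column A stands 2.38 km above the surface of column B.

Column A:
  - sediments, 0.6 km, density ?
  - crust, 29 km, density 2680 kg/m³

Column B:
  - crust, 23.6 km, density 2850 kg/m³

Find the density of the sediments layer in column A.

1930 kg/m³

Take the compensation level at the base of the deeper column (depth z_c below the surface of column A) and equate Σ ρ_i t_i down to z_c; mantle fills any gap and the z_c terms cancel.
Column A: 0.6×ρ + 29×2680 + (z_c − 29.6)×3210
Column B: 2.38×0 + 23.6×2850 + (z_c − 2.38 − 23.6)×3210
The z_c×3210 term appears on both sides and cancels. Collect the known terms of each column as K = Σ(ρt)_known − 3210 × (depth of known layers): K_A = 77720 − 3210×29.6 = −17296; K_B = 67260 − 3210×(2.38 + 23.6) = −16135.8.
Balance: K_A + 0.6×ρ = K_B, so ρ = (K_B − K_A)/0.6 = 1160.2/0.6 = 1930 kg/m³.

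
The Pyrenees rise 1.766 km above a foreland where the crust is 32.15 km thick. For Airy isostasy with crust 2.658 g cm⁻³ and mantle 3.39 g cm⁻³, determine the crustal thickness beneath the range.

40.3 km

Root depth r = h ρ_c / (ρ_m − ρ_c) = 1.766 km × 2.658 / 0.732 = 6.413 km.
Total thickness = T + h + r = 32.15 km + 1.766 km + 6.413 km = 40.3 km.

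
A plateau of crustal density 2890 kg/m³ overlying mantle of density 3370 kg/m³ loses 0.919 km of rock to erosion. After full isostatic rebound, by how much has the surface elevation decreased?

Rebound u = e ρ_c/ρ_m = 0.919 km × 2890/3370 = 0.7881 km.
Net surface drop = e − u = 0.919 km − 0.7881 km = e (ρ_m − ρ_c)/ρ_m = 0.131 km.

0.131 km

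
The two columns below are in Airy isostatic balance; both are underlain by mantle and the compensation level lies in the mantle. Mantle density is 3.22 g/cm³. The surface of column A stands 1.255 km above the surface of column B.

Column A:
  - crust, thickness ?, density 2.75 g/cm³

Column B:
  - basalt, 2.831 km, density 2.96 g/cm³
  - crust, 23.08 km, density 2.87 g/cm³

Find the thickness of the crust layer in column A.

Take the compensation level at the base of the deeper column (depth z_c below the surface of column A) and equate Σ ρ_i t_i down to z_c; mantle fills any gap and the z_c terms cancel.
Column A: x×2.75 + (z_c − 0 − x)×3.22
Column B: 1.255×0 + 2.831×2.96 + 23.08×2.87 + (z_c − 1.255 − 25.911)×3.22
The z_c×3.22 term appears on both sides and cancels. Collect the known terms of each column as K = Σ(ρt)_known − 3.22 × (depth of known layers): K_A = 0 − 3.22×0 = 0; K_B = 74.61936 − 3.22×(1.255 + 25.911) = −12.85516.
Balance: K_A − x×(3.22 − 2.75) = K_B, so x = (K_A − K_B)/(3.22 − 2.75) = 12.8552/0.47 = 27.4 km.

27.4 km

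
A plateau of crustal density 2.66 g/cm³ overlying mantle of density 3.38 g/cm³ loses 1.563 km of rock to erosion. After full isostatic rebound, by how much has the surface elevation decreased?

Rebound u = e ρ_c/ρ_m = 1.563 km × 2.66/3.38 = 1.23 km.
Net surface drop = e − u = 1.563 km − 1.23 km = e (ρ_m − ρ_c)/ρ_m = 0.333 km.

0.333 km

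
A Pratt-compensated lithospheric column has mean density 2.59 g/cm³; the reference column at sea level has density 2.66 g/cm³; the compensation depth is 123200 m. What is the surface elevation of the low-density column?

ρ_ref D = ρ (D + h) → h = D (ρ_ref − ρ)/ρ.
h = 123200 m × (2.66 − 2.59)/2.59 = 3330 m.

3330 m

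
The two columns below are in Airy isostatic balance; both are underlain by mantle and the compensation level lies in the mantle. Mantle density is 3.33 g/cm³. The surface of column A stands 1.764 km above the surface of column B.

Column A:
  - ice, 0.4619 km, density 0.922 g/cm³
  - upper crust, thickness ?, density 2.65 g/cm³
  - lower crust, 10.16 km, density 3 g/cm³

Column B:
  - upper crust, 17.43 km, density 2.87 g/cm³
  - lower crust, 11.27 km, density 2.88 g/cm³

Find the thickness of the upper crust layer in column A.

21.3 km

Take the compensation level at the base of the deeper column (depth z_c below the surface of column A) and equate Σ ρ_i t_i down to z_c; mantle fills any gap and the z_c terms cancel.
Column A: 0.4619×0.922 + x×2.65 + 10.16×3 + (z_c − 10.6219 − x)×3.33
Column B: 1.764×0 + 17.43×2.87 + 11.27×2.88 + (z_c − 1.764 − 28.7)×3.33
The z_c×3.33 term appears on both sides and cancels. Collect the known terms of each column as K = Σ(ρt)_known − 3.33 × (depth of known layers): K_A = 30.9058718 − 3.33×10.6219 = −4.4650552; K_B = 82.4817 − 3.33×(1.764 + 28.7) = −18.96342.
Balance: K_A − x×(3.33 − 2.65) = K_B, so x = (K_A − K_B)/(3.33 − 2.65) = 14.4984/0.68 = 21.3 km.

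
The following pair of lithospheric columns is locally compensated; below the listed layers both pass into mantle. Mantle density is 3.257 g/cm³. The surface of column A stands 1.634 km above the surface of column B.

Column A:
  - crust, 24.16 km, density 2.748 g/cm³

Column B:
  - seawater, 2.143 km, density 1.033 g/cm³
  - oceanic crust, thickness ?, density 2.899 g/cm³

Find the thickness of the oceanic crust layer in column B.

Take the compensation level at the base of the deeper column (depth z_c below the surface of column A) and equate Σ ρ_i t_i down to z_c; mantle fills any gap and the z_c terms cancel.
Column A: 24.16×2.748 + (z_c − 24.16)×3.257
Column B: 1.634×0 + 2.143×1.033 + x×2.899 + (z_c − 1.634 − 2.143 − x)×3.257
The z_c×3.257 term appears on both sides and cancels. Collect the known terms of each column as K = Σ(ρt)_known − 3.257 × (depth of known layers): K_A = 66.39168 − 3.257×24.16 = −12.29744; K_B = 2.213719 − 3.257×(1.634 + 2.143) = −10.08797.
Balance: K_A = K_B − x×(3.257 − 2.899), so x = (K_B − K_A)/(3.257 − 2.899) = 2.20947/0.358 = 6.17 km.

6.17 km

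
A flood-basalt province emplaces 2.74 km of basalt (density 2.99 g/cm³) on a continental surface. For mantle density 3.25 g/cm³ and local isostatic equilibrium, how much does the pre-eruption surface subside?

Subaerial loading: s = t ρ_load / ρ_m.
s = 2.74 km × 2.99/3.25 = 2.52 km.

2.52 km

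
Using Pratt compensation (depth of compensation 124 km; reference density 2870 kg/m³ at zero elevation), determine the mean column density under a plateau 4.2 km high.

Pratt balance: ρ_ref D = ρ (D + h).
ρ = ρ_ref D/(D + h) = 2870 × 124 km/(124 km + 4.2 km) = 2780 kg/m³.

2780 kg/m³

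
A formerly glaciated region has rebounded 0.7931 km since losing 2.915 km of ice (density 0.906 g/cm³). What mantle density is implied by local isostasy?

ρ_m = ρ_ice t / u = 0.906 × 2.915 km/0.7931 km = 3.33 g/cm³.

3.33 g/cm³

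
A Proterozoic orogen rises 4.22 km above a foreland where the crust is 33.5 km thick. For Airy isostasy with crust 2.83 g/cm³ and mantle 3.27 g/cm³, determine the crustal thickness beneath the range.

Root depth r = h ρ_c / (ρ_m − ρ_c) = 4.22 km × 2.83 / 0.44 = 27.14 km.
Total thickness = T + h + r = 33.5 km + 4.22 km + 27.14 km = 64.9 km.

64.9 km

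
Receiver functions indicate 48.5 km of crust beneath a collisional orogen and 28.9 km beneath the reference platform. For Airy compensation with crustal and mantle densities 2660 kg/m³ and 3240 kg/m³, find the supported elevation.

3.51 km

Excess crust Δ = 48.5 km − 28.9 km = 19.6 km, split between elevation h and root r with h + r = Δ.
Airy balance ρ_c h = (ρ_m − ρ_c) r gives r = h ρ_c/(ρ_m − ρ_c), so h (1 + ρ_c/(ρ_m − ρ_c)) = Δ, i.e. h = Δ (ρ_m − ρ_c)/ρ_m.
h = 19.6 km × 580/3240 = 3.51 km.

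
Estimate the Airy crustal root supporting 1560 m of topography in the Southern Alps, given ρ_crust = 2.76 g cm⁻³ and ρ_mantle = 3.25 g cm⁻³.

8790 m

Isostatic balance requires: the weight of the topography is balanced by the buoyancy of the root, ρ_c h = (ρ_m − ρ_c) r.
r = h · ρ_c / (ρ_m − ρ_c) = 1560 m × 2.76 / (3.25 − 2.76) = 8790 m.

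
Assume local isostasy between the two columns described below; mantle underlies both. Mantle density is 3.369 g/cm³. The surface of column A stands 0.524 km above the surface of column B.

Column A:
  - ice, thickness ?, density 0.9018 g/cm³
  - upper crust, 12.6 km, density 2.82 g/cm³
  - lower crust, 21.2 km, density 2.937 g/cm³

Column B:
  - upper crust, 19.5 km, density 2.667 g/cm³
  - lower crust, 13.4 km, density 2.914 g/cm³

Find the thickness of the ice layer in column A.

Take the compensation level at the base of the deeper column (depth z_c below the surface of column A) and equate Σ ρ_i t_i down to z_c; mantle fills any gap and the z_c terms cancel.
Column A: x×0.9018 + 12.6×2.82 + 21.2×2.937 + (z_c − 33.8 − x)×3.369
Column B: 0.524×0 + 19.5×2.667 + 13.4×2.914 + (z_c − 0.524 − 32.9)×3.369
The z_c×3.369 term appears on both sides and cancels. Collect the known terms of each column as K = Σ(ρt)_known − 3.369 × (depth of known layers): K_A = 97.7964 − 3.369×33.8 = −16.0758; K_B = 91.0541 − 3.369×(0.524 + 32.9) = −21.551356.
Balance: K_A − x×(3.369 − 0.9018) = K_B, so x = (K_A − K_B)/(3.369 − 0.9018) = 5.47556/2.4672 = 2.22 km.

2.22 km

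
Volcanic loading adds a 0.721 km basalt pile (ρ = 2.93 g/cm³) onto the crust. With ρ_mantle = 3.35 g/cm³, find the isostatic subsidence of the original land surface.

0.631 km

Subaerial loading: s = t ρ_load / ρ_m.
s = 0.721 km × 2.93/3.35 = 0.631 km.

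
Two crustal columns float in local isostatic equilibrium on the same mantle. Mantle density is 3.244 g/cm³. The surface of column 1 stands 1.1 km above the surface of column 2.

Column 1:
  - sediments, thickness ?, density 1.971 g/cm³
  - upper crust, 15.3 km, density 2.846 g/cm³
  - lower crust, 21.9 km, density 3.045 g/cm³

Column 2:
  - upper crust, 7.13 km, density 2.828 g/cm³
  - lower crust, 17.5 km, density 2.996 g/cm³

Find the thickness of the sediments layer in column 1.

0.335 km

Take the compensation level at the base of the deeper column (depth z_c below the surface of column 1) and equate Σ ρ_i t_i down to z_c; mantle fills any gap and the z_c terms cancel.
Column 1: x×1.971 + 15.3×2.846 + 21.9×3.045 + (z_c − 37.2 − x)×3.244
Column 2: 1.1×0 + 7.13×2.828 + 17.5×2.996 + (z_c − 1.1 − 24.63)×3.244
The z_c×3.244 term appears on both sides and cancels. Collect the known terms of each column as K = Σ(ρt)_known − 3.244 × (depth of known layers): K_1 = 110.2293 − 3.244×37.2 = −10.4475; K_2 = 72.59364 − 3.244×(1.1 + 24.63) = −10.87448.
Balance: K_1 − x×(3.244 − 1.971) = K_2, so x = (K_1 − K_2)/(3.244 − 1.971) = 0.42698/1.273 = 0.335 km.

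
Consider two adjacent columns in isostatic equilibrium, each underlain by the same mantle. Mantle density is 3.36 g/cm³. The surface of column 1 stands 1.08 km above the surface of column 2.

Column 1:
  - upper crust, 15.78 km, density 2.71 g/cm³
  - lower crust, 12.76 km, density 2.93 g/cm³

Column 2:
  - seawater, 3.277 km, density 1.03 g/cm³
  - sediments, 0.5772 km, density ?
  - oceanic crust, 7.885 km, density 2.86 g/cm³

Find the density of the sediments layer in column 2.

2.43 g/cm³

Take the compensation level at the base of the deeper column (depth z_c below the surface of column 1) and equate Σ ρ_i t_i down to z_c; mantle fills any gap and the z_c terms cancel.
Column 1: 15.78×2.71 + 12.76×2.93 + (z_c − 28.54)×3.36
Column 2: 1.08×0 + 3.277×1.03 + 0.5772×ρ + 7.885×2.86 + (z_c − 1.08 − 11.7392)×3.36
The z_c×3.36 term appears on both sides and cancels. Collect the known terms of each column as K = Σ(ρt)_known − 3.36 × (depth of known layers): K_1 = 80.1506 − 3.36×28.54 = −15.7438; K_2 = 25.92641 − 3.36×(1.08 + 11.7392) = −17.146102.
Balance: K_1 = K_2 + 0.5772×ρ, so ρ = (K_1 − K_2)/0.5772 = 1.4023/0.5772 = 2.43 g/cm³.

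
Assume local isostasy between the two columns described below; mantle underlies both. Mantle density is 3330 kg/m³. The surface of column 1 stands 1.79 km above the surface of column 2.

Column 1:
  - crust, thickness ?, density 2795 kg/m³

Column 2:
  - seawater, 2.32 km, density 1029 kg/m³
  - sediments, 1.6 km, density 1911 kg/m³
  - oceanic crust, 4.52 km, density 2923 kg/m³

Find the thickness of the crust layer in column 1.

28.8 km

Take the compensation level at the base of the deeper column (depth z_c below the surface of column 1) and equate Σ ρ_i t_i down to z_c; mantle fills any gap and the z_c terms cancel.
Column 1: x×2795 + (z_c − 0 − x)×3330
Column 2: 1.79×0 + 2.32×1029 + 1.6×1911 + 4.52×2923 + (z_c − 1.79 − 8.44)×3330
The z_c×3330 term appears on both sides and cancels. Collect the known terms of each column as K = Σ(ρt)_known − 3330 × (depth of known layers): K_1 = 0 − 3330×0 = 0; K_2 = 18656.84 − 3330×(1.79 + 8.44) = −15409.06.
Balance: K_1 − x×(3330 − 2795) = K_2, so x = (K_1 − K_2)/(3330 − 2795) = 15409.1/535 = 28.8 km.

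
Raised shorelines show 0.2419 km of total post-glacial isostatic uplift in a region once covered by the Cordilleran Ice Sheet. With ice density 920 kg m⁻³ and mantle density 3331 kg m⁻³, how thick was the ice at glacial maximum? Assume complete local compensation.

0.876 km

u = t ρ_ice/ρ_m → t = u ρ_m/ρ_ice = 0.2419 km × 3331/920 = 0.876 km.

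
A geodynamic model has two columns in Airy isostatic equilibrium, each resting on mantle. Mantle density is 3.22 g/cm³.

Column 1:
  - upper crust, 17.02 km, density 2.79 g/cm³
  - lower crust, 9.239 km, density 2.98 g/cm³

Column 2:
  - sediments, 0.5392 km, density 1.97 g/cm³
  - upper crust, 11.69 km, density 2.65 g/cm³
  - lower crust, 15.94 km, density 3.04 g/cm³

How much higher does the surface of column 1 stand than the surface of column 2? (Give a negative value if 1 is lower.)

For any compensation level in the mantle, the mantle terms cancel and isostasy reduces to e = (Σt_1 − Σt_2) − (Σ(ρt)_1 − Σ(ρt)_2) / ρ_m.
Σt_1 = 26.259 km; Σt_2 = 28.1692 km; Σ(ρt)_1 = 75.01802; Σ(ρt)_2 = 80.498324 (in km·g/cm³).
e = (26.259 − 28.1692) − (75.01802 − 80.498324) / 3.22 = −0.208 km.

−0.208 km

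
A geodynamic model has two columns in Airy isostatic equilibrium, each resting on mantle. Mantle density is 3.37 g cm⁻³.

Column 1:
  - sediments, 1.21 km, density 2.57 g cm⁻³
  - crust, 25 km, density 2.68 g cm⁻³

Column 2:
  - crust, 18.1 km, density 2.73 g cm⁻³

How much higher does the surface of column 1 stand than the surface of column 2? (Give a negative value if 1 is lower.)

1.97 km

For any compensation level in the mantle, the mantle terms cancel and isostasy reduces to e = (Σt_1 − Σt_2) − (Σ(ρt)_1 − Σ(ρt)_2) / ρ_m.
Σt_1 = 26.21 km; Σt_2 = 18.1 km; Σ(ρt)_1 = 70.1097; Σ(ρt)_2 = 49.413 (in km·g cm⁻³).
e = (26.21 − 18.1) − (70.1097 − 49.413) / 3.37 = 1.97 km.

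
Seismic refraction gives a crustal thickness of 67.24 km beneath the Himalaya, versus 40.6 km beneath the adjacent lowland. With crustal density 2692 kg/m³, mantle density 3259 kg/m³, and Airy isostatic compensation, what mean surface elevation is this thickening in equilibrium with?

Excess crust Δ = 67.24 km − 40.6 km = 26.64 km, split between elevation h and root r with h + r = Δ.
Airy balance ρ_c h = (ρ_m − ρ_c) r gives r = h ρ_c/(ρ_m − ρ_c), so h (1 + ρ_c/(ρ_m − ρ_c)) = Δ, i.e. h = Δ (ρ_m − ρ_c)/ρ_m.
h = 26.64 km × 567/3259 = 4.63 km.

4.63 km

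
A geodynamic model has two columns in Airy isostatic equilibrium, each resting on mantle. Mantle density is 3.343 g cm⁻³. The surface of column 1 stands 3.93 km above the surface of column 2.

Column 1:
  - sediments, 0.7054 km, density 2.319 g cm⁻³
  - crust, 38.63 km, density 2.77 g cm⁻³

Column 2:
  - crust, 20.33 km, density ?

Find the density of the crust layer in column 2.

2.86 g cm⁻³

Take the compensation level at the base of the deeper column (depth z_c below the surface of column 1) and equate Σ ρ_i t_i down to z_c; mantle fills any gap and the z_c terms cancel.
Column 1: 0.7054×2.319 + 38.63×2.77 + (z_c − 39.3354)×3.343
Column 2: 3.93×0 + 20.33×ρ + (z_c − 3.93 − 20.33)×3.343
The z_c×3.343 term appears on both sides and cancels. Collect the known terms of each column as K = Σ(ρt)_known − 3.343 × (depth of known layers): K_1 = 108.640923 − 3.343×39.3354 = −22.8573196; K_2 = 0 − 3.343×(3.93 + 20.33) = −81.10118.
Balance: K_1 = K_2 + 20.33×ρ, so ρ = (K_1 − K_2)/20.33 = 58.2439/20.33 = 2.86 g cm⁻³.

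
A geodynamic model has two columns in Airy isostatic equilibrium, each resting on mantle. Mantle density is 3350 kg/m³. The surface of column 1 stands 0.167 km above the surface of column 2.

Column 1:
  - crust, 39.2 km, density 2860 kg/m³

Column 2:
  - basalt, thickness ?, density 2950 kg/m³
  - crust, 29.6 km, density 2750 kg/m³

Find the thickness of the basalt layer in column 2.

Take the compensation level at the base of the deeper column (depth z_c below the surface of column 1) and equate Σ ρ_i t_i down to z_c; mantle fills any gap and the z_c terms cancel.
Column 1: 39.2×2860 + (z_c − 39.2)×3350
Column 2: 0.167×0 + x×2950 + 29.6×2750 + (z_c − 0.167 − 29.6 − x)×3350
The z_c×3350 term appears on both sides and cancels. Collect the known terms of each column as K = Σ(ρt)_known − 3350 × (depth of known layers): K_1 = 112112 − 3350×39.2 = −19208; K_2 = 81400 − 3350×(0.167 + 29.6) = −18319.45.
Balance: K_1 = K_2 − x×(3350 − 2950), so x = (K_2 − K_1)/(3350 − 2950) = 888.55/400 = 2.22 km.

2.22 km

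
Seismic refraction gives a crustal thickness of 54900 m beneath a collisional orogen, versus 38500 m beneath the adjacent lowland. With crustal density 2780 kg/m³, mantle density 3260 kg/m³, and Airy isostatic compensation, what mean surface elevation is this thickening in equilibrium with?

Excess crust Δ = 54900 m − 38500 m = 16400 m, split between elevation h and root r with h + r = Δ.
Airy balance ρ_c h = (ρ_m − ρ_c) r gives r = h ρ_c/(ρ_m − ρ_c), so h (1 + ρ_c/(ρ_m − ρ_c)) = Δ, i.e. h = Δ (ρ_m − ρ_c)/ρ_m.
h = 16400 m × 480/3260 = 2410 m.

2410 m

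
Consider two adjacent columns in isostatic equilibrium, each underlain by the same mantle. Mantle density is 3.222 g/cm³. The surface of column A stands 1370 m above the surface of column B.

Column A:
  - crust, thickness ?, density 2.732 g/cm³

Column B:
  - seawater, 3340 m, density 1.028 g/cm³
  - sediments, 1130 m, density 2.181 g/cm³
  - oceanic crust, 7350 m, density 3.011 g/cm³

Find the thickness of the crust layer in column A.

29500 m

Take the compensation level at the base of the deeper column (depth z_c below the surface of column A) and equate Σ ρ_i t_i down to z_c; mantle fills any gap and the z_c terms cancel.
Column A: x×2.732 + (z_c − 0 − x)×3.222
Column B: 1370×0 + 3340×1.028 + 1130×2.181 + 7350×3.011 + (z_c − 1370 − 11820)×3.222
The z_c×3.222 term appears on both sides and cancels. Collect the known terms of each column as K = Σ(ρt)_known − 3.222 × (depth of known layers): K_A = 0 − 3.222×0 = 0; K_B = 28028.9 − 3.222×(1370 + 11820) = −14469.28.
Balance: K_A − x×(3.222 − 2.732) = K_B, so x = (K_A − K_B)/(3.222 − 2.732) = 14469.3/0.49 = 29500 m.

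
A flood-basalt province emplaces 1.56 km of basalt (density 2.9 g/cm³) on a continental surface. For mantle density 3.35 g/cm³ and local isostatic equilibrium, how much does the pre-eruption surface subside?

Subaerial loading: s = t ρ_load / ρ_m.
s = 1.56 km × 2.9/3.35 = 1.35 km.

1.35 km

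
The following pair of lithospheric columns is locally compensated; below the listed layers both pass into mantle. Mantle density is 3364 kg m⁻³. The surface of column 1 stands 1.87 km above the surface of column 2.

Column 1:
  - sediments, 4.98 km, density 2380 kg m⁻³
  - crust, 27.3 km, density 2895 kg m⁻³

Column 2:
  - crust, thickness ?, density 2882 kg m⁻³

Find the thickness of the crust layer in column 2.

23.7 km

Take the compensation level at the base of the deeper column (depth z_c below the surface of column 1) and equate Σ ρ_i t_i down to z_c; mantle fills any gap and the z_c terms cancel.
Column 1: 4.98×2380 + 27.3×2895 + (z_c − 32.28)×3364
Column 2: 1.87×0 + x×2882 + (z_c − 1.87 − 0 − x)×3364
The z_c×3364 term appears on both sides and cancels. Collect the known terms of each column as K = Σ(ρt)_known − 3364 × (depth of known layers): K_1 = 90885.9 − 3364×32.28 = −17704.02; K_2 = 0 − 3364×(1.87 + 0) = −6290.68.
Balance: K_1 = K_2 − x×(3364 − 2882), so x = (K_2 − K_1)/(3364 − 2882) = 11413.3/482 = 23.7 km.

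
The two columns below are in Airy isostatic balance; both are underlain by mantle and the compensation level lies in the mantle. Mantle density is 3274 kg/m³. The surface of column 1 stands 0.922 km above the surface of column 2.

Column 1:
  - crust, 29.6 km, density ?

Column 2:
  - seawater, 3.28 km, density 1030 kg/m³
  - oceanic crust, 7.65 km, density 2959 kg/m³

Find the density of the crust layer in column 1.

2840 kg/m³

Take the compensation level at the base of the deeper column (depth z_c below the surface of column 1) and equate Σ ρ_i t_i down to z_c; mantle fills any gap and the z_c terms cancel.
Column 1: 29.6×ρ + (z_c − 29.6)×3274
Column 2: 0.922×0 + 3.28×1030 + 7.65×2959 + (z_c − 0.922 − 10.93)×3274
The z_c×3274 term appears on both sides and cancels. Collect the known terms of each column as K = Σ(ρt)_known − 3274 × (depth of known layers): K_1 = 0 − 3274×29.6 = −96910.4; K_2 = 26014.75 − 3274×(0.922 + 10.93) = −12788.698.
Balance: K_1 + 29.6×ρ = K_2, so ρ = (K_2 − K_1)/29.6 = 84121.7/29.6 = 2840 kg/m³.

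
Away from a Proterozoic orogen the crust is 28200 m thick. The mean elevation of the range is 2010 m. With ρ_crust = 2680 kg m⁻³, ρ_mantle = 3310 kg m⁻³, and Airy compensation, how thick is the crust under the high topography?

Root depth r = h ρ_c / (ρ_m − ρ_c) = 2010 m × 2680 / 630 = 8550 m.
Total thickness = T + h + r = 28200 m + 2010 m + 8550 m = 38800 m.

38800 m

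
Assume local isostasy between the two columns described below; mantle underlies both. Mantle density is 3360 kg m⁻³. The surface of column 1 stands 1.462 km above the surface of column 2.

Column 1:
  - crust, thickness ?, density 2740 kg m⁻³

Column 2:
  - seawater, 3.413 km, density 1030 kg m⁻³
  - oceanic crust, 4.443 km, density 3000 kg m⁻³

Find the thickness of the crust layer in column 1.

Take the compensation level at the base of the deeper column (depth z_c below the surface of column 1) and equate Σ ρ_i t_i down to z_c; mantle fills any gap and the z_c terms cancel.
Column 1: x×2740 + (z_c − 0 − x)×3360
Column 2: 1.462×0 + 3.413×1030 + 4.443×3000 + (z_c − 1.462 − 7.856)×3360
The z_c×3360 term appears on both sides and cancels. Collect the known terms of each column as K = Σ(ρt)_known − 3360 × (depth of known layers): K_1 = 0 − 3360×0 = 0; K_2 = 16844.39 − 3360×(1.462 + 7.856) = −14464.09.
Balance: K_1 − x×(3360 − 2740) = K_2, so x = (K_1 − K_2)/(3360 − 2740) = 14464.1/620 = 23.3 km.

23.3 km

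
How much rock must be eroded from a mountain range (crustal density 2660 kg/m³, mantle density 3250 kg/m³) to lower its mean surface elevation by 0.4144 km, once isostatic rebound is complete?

2.28 km

Net drop Δ = e − u = e − e ρ_c/ρ_m = e (ρ_m − ρ_c)/ρ_m.
e = Δ ρ_m/(ρ_m − ρ_c) = 0.4144 km × 3250/590 = 2.28 km.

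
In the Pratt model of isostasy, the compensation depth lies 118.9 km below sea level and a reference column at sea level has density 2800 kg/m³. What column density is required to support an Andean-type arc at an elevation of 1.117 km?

2770 kg/m³

Pratt balance: ρ_ref D = ρ (D + h).
ρ = ρ_ref D/(D + h) = 2800 × 118.9 km/(118.9 km + 1.117 km) = 2770 kg/m³.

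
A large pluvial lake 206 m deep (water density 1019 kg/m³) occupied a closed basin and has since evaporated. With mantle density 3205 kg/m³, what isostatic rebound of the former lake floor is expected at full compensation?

u = d ρ_w/ρ_m = 206 m × 1019/3205 = 65.5 m.

65.5 m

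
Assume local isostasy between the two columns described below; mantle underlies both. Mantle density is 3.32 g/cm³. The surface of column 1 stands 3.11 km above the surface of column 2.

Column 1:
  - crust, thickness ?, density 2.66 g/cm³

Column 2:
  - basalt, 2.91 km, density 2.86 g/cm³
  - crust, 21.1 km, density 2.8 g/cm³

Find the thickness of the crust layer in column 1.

Take the compensation level at the base of the deeper column (depth z_c below the surface of column 1) and equate Σ ρ_i t_i down to z_c; mantle fills any gap and the z_c terms cancel.
Column 1: x×2.66 + (z_c − 0 − x)×3.32
Column 2: 3.11×0 + 2.91×2.86 + 21.1×2.8 + (z_c − 3.11 − 24.01)×3.32
The z_c×3.32 term appears on both sides and cancels. Collect the known terms of each column as K = Σ(ρt)_known − 3.32 × (depth of known layers): K_1 = 0 − 3.32×0 = 0; K_2 = 67.4026 − 3.32×(3.11 + 24.01) = −22.6358.
Balance: K_1 − x×(3.32 − 2.66) = K_2, so x = (K_1 − K_2)/(3.32 − 2.66) = 22.6358/0.66 = 34.3 km.

34.3 km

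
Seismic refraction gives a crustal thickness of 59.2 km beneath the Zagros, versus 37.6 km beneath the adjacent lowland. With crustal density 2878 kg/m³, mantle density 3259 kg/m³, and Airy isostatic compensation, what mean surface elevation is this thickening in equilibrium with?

Excess crust Δ = 59.2 km − 37.6 km = 21.6 km, split between elevation h and root r with h + r = Δ.
Airy balance ρ_c h = (ρ_m − ρ_c) r gives r = h ρ_c/(ρ_m − ρ_c), so h (1 + ρ_c/(ρ_m − ρ_c)) = Δ, i.e. h = Δ (ρ_m − ρ_c)/ρ_m.
h = 21.6 km × 381/3259 = 2.53 km.

2.53 km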